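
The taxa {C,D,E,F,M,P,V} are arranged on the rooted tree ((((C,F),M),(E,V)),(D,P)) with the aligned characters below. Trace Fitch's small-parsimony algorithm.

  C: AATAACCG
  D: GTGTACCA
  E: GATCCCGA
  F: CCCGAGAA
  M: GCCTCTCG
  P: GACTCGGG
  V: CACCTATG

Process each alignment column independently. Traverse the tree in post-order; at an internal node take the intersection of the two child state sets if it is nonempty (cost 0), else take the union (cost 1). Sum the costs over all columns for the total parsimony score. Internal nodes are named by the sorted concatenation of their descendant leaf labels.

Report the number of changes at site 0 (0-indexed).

CF@0: {A} ∪ {C} = {A,C} (union, +1)
CFM@0: {A,C} ∪ {G} = {A,C,G} (union, +1)
EV@0: {G} ∪ {C} = {C,G} (union, +1)
CEFMV@0: {A,C,G} ∩ {C,G} = {C,G} (intersection, +0)
DP@0: {G} ∩ {G} = {G} (intersection, +0)
CDEFMPV@0: {C,G} ∩ {G} = {G} (intersection, +0)
CF@1: {A} ∪ {C} = {A,C} (union, +1)
CFM@1: {A,C} ∩ {C} = {C} (intersection, +0)
EV@1: {A} ∩ {A} = {A} (intersection, +0)
CEFMV@1: {C} ∪ {A} = {A,C} (union, +1)
DP@1: {T} ∪ {A} = {A,T} (union, +1)
CDEFMPV@1: {A,C} ∩ {A,T} = {A} (intersection, +0)
CF@2: {T} ∪ {C} = {C,T} (union, +1)
CFM@2: {C,T} ∩ {C} = {C} (intersection, +0)
EV@2: {T} ∪ {C} = {C,T} (union, +1)
CEFMV@2: {C} ∩ {C,T} = {C} (intersection, +0)
DP@2: {G} ∪ {C} = {C,G} (union, +1)
CDEFMPV@2: {C} ∩ {C,G} = {C} (intersection, +0)
CF@3: {A} ∪ {G} = {A,G} (union, +1)
CFM@3: {A,G} ∪ {T} = {A,G,T} (union, +1)
EV@3: {C} ∩ {C} = {C} (intersection, +0)
CEFMV@3: {A,G,T} ∪ {C} = {A,C,G,T} (union, +1)
DP@3: {T} ∩ {T} = {T} (intersection, +0)
CDEFMPV@3: {A,C,G,T} ∩ {T} = {T} (intersection, +0)
CF@4: {A} ∩ {A} = {A} (intersection, +0)
CFM@4: {A} ∪ {C} = {A,C} (union, +1)
EV@4: {C} ∪ {T} = {C,T} (union, +1)
CEFMV@4: {A,C} ∩ {C,T} = {C} (intersection, +0)
DP@4: {A} ∪ {C} = {A,C} (union, +1)
CDEFMPV@4: {C} ∩ {A,C} = {C} (intersection, +0)
CF@5: {C} ∪ {G} = {C,G} (union, +1)
CFM@5: {C,G} ∪ {T} = {C,G,T} (union, +1)
EV@5: {C} ∪ {A} = {A,C} (union, +1)
CEFMV@5: {C,G,T} ∩ {A,C} = {C} (intersection, +0)
DP@5: {C} ∪ {G} = {C,G} (union, +1)
CDEFMPV@5: {C} ∩ {C,G} = {C} (intersection, +0)
CF@6: {C} ∪ {A} = {A,C} (union, +1)
CFM@6: {A,C} ∩ {C} = {C} (intersection, +0)
EV@6: {G} ∪ {T} = {G,T} (union, +1)
CEFMV@6: {C} ∪ {G,T} = {C,G,T} (union, +1)
DP@6: {C} ∪ {G} = {C,G} (union, +1)
CDEFMPV@6: {C,G,T} ∩ {C,G} = {C,G} (intersection, +0)
CF@7: {G} ∪ {A} = {A,G} (union, +1)
CFM@7: {A,G} ∩ {G} = {G} (intersection, +0)
EV@7: {A} ∪ {G} = {A,G} (union, +1)
CEFMV@7: {G} ∩ {A,G} = {G} (intersection, +0)
DP@7: {A} ∪ {G} = {A,G} (union, +1)
CDEFMPV@7: {G} ∩ {A,G} = {G} (intersection, +0)
per-site changes: [3, 3, 3, 3, 3, 4, 4, 3]; total = 26

3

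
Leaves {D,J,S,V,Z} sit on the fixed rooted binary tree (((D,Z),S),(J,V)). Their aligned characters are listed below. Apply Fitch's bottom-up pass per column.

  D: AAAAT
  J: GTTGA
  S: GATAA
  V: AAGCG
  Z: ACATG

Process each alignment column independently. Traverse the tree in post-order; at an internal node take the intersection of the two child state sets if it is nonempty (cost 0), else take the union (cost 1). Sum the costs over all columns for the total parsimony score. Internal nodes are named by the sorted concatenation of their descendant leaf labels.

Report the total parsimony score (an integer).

12

DZ@0: {A} ∩ {A} = {A} (intersection, +0)
DSZ@0: {A} ∪ {G} = {A,G} (union, +1)
JV@0: {G} ∪ {A} = {A,G} (union, +1)
DJSVZ@0: {A,G} ∩ {A,G} = {A,G} (intersection, +0)
DZ@1: {A} ∪ {C} = {A,C} (union, +1)
DSZ@1: {A,C} ∩ {A} = {A} (intersection, +0)
JV@1: {T} ∪ {A} = {A,T} (union, +1)
DJSVZ@1: {A} ∩ {A,T} = {A} (intersection, +0)
DZ@2: {A} ∩ {A} = {A} (intersection, +0)
DSZ@2: {A} ∪ {T} = {A,T} (union, +1)
JV@2: {T} ∪ {G} = {G,T} (union, +1)
DJSVZ@2: {A,T} ∩ {G,T} = {T} (intersection, +0)
DZ@3: {A} ∪ {T} = {A,T} (union, +1)
DSZ@3: {A,T} ∩ {A} = {A} (intersection, +0)
JV@3: {G} ∪ {C} = {C,G} (union, +1)
DJSVZ@3: {A} ∪ {C,G} = {A,C,G} (union, +1)
DZ@4: {T} ∪ {G} = {G,T} (union, +1)
DSZ@4: {G,T} ∪ {A} = {A,G,T} (union, +1)
JV@4: {A} ∪ {G} = {A,G} (union, +1)
DJSVZ@4: {A,G,T} ∩ {A,G} = {A,G} (intersection, +0)
per-site changes: [2, 2, 2, 3, 3]; total = 12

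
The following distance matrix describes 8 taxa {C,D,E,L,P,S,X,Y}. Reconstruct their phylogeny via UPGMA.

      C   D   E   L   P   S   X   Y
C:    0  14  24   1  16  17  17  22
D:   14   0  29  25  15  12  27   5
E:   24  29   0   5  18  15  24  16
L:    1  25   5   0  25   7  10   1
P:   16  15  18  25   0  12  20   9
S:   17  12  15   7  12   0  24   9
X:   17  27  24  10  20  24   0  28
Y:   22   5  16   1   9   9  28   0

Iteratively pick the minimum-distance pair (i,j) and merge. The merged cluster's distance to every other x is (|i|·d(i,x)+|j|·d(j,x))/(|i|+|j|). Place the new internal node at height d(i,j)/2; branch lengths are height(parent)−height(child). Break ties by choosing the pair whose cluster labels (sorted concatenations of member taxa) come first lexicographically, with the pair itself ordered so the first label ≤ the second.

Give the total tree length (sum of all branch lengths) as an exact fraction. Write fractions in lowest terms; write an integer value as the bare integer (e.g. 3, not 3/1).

step 1: merge (C,L) at d=1; branch lengths C→1/2, L→1/2; new cluster CL
  updated: d(CL,D)=39/2, d(CL,E)=29/2, d(CL,P)=41/2, d(CL,S)=12, d(CL,X)=27/2, d(CL,Y)=23/2
step 2: merge (D,Y) at d=5; branch lengths D→5/2, Y→5/2; new cluster DY
  updated: d(CL,DY)=31/2, d(DY,E)=45/2, d(DY,P)=12, d(DY,S)=21/2, d(DY,X)=55/2
step 3: merge (DY,S) at d=21/2; branch lengths DY→11/4, S→21/4; new cluster DSY
  updated: d(CL,DSY)=43/3, d(DSY,E)=20, d(DSY,P)=12, d(DSY,X)=79/3
step 4: merge (DSY,P) at d=12; branch lengths DSY→3/4, P→6; new cluster DPSY
  updated: d(CL,DPSY)=127/8, d(DPSY,E)=39/2, d(DPSY,X)=99/4
step 5: merge (CL,X) at d=27/2; branch lengths CL→25/4, X→27/4; new cluster CLX
  updated: d(CLX,DPSY)=113/6, d(CLX,E)=53/3
step 6: merge (CLX,E) at d=53/3; branch lengths CLX→25/12, E→53/6; new cluster CELX
  updated: d(CELX,DPSY)=19
step 7: merge (CELX,DPSY) at d=19; branch lengths CELX→2/3, DPSY→7/2; new cluster CDELPSXY
final tree: ((((C:1/2,L:1/2):25/4,X:27/4):25/12,E:53/6):2/3,(((D:5/2,Y:5/2):11/4,S:21/4):3/4,P:6):7/2)
total length: 293/6

293/6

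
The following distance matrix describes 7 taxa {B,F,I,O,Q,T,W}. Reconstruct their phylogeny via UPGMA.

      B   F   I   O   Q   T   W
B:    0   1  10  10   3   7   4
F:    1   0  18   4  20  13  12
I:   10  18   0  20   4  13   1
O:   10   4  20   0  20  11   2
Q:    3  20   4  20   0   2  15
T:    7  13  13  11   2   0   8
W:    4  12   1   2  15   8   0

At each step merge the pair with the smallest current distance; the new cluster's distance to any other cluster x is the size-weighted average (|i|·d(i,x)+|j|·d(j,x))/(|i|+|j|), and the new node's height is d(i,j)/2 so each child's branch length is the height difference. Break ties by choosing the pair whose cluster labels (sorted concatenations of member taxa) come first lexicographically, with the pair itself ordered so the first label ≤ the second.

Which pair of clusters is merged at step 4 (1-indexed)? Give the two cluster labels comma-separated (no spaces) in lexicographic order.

iteration 1: select B,F (d=1); attach at lengths (1/2, 1/2); label the merged cluster BF
  updated: d(BF,I)=14, d(BF,O)=7, d(BF,Q)=23/2, d(BF,T)=10, d(BF,W)=8
iteration 2: select I,W (d=1); attach at lengths (1/2, 1/2); label the merged cluster IW
  updated: d(BF,IW)=11, d(IW,O)=11, d(IW,Q)=19/2, d(IW,T)=21/2
iteration 3: select Q,T (d=2); attach at lengths (1, 1); label the merged cluster QT
  updated: d(BF,QT)=43/4, d(IW,QT)=10, d(O,QT)=31/2
iteration 4: select BF,O (d=7); attach at lengths (3, 7/2); label the merged cluster BFO
  updated: d(BFO,IW)=11, d(BFO,QT)=37/3
iteration 5: select IW,QT (d=10); attach at lengths (9/2, 4); label the merged cluster IQTW
  updated: d(BFO,IQTW)=35/3
iteration 6: select BFO,IQTW (d=35/3); attach at lengths (7/3, 5/6); label the merged cluster BFIOQTW
final tree: (((B:1/2,F:1/2):3,O:7/2):7/3,((I:1/2,W:1/2):9/2,(Q:1,T:1):4):5/6)
total length: 133/6

BF,O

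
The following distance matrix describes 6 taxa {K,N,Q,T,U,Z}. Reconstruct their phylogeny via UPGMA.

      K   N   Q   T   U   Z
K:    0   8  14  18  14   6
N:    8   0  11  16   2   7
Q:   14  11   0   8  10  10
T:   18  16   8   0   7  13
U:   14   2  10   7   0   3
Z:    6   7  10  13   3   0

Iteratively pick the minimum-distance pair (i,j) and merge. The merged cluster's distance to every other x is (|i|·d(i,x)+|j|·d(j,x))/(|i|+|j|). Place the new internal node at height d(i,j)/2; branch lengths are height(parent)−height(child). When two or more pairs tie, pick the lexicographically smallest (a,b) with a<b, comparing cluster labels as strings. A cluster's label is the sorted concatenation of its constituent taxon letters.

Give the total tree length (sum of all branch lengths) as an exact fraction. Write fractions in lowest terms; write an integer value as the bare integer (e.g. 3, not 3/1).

589/24

step 1: merge (N,U) at d=2; branch lengths N→1, U→1; new cluster NU
  updated: d(K,NU)=11, d(NU,Q)=21/2, d(NU,T)=23/2, d(NU,Z)=5
step 2: merge (NU,Z) at d=5; branch lengths NU→3/2, Z→5/2; new cluster NUZ
  updated: d(K,NUZ)=28/3, d(NUZ,Q)=31/3, d(NUZ,T)=12
step 3: merge (Q,T) at d=8; branch lengths Q→4, T→4; new cluster QT
  updated: d(K,QT)=16, d(NUZ,QT)=67/6
step 4: merge (K,NUZ) at d=28/3; branch lengths K→14/3, NUZ→13/6; new cluster KNUZ
  updated: d(KNUZ,QT)=99/8
step 5: merge (KNUZ,QT) at d=99/8; branch lengths KNUZ→73/48, QT→35/16; new cluster KNQTUZ
final tree: ((K:14/3,((N:1,U:1):3/2,Z:5/2):13/6):73/48,(Q:4,T:4):35/16)
total length: 589/24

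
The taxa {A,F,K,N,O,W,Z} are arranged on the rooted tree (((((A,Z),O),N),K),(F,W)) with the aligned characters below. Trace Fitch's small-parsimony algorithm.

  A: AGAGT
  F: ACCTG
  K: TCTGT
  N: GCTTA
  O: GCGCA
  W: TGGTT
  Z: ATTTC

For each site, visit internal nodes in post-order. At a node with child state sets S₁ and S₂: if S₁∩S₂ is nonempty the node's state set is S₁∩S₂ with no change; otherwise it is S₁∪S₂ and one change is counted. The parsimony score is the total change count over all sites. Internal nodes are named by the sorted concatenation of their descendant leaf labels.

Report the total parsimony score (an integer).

AZ@0: {A} ∩ {A} = {A} (intersection, +0)
AOZ@0: {A} ∪ {G} = {A,G} (union, +1)
ANOZ@0: {A,G} ∩ {G} = {G} (intersection, +0)
AKNOZ@0: {G} ∪ {T} = {G,T} (union, +1)
FW@0: {A} ∪ {T} = {A,T} (union, +1)
AFKNOWZ@0: {G,T} ∩ {A,T} = {T} (intersection, +0)
AZ@1: {G} ∪ {T} = {G,T} (union, +1)
AOZ@1: {G,T} ∪ {C} = {C,G,T} (union, +1)
ANOZ@1: {C,G,T} ∩ {C} = {C} (intersection, +0)
AKNOZ@1: {C} ∩ {C} = {C} (intersection, +0)
FW@1: {C} ∪ {G} = {C,G} (union, +1)
AFKNOWZ@1: {C} ∩ {C,G} = {C} (intersection, +0)
AZ@2: {A} ∪ {T} = {A,T} (union, +1)
AOZ@2: {A,T} ∪ {G} = {A,G,T} (union, +1)
ANOZ@2: {A,G,T} ∩ {T} = {T} (intersection, +0)
AKNOZ@2: {T} ∩ {T} = {T} (intersection, +0)
FW@2: {C} ∪ {G} = {C,G} (union, +1)
AFKNOWZ@2: {T} ∪ {C,G} = {C,G,T} (union, +1)
AZ@3: {G} ∪ {T} = {G,T} (union, +1)
AOZ@3: {G,T} ∪ {C} = {C,G,T} (union, +1)
ANOZ@3: {C,G,T} ∩ {T} = {T} (intersection, +0)
AKNOZ@3: {T} ∪ {G} = {G,T} (union, +1)
FW@3: {T} ∩ {T} = {T} (intersection, +0)
AFKNOWZ@3: {G,T} ∩ {T} = {T} (intersection, +0)
AZ@4: {T} ∪ {C} = {C,T} (union, +1)
AOZ@4: {C,T} ∪ {A} = {A,C,T} (union, +1)
ANOZ@4: {A,C,T} ∩ {A} = {A} (intersection, +0)
AKNOZ@4: {A} ∪ {T} = {A,T} (union, +1)
FW@4: {G} ∪ {T} = {G,T} (union, +1)
AFKNOWZ@4: {A,T} ∩ {G,T} = {T} (intersection, +0)
per-site changes: [3, 3, 4, 3, 4]; total = 17

17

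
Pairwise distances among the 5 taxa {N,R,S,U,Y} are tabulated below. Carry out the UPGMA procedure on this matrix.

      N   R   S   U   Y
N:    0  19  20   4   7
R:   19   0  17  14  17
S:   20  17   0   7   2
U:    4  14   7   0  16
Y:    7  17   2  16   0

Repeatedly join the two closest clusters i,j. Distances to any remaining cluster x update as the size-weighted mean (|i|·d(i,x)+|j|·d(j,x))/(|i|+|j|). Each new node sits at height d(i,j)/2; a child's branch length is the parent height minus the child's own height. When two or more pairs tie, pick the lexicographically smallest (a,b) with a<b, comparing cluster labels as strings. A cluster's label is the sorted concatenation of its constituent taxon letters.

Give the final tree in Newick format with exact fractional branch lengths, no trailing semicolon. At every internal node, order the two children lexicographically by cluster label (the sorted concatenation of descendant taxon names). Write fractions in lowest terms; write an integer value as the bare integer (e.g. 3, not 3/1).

(((N:2,U:2):17/4,(S:1,Y:1):21/4):17/8,R:67/8)

step 1: merge (S,Y) at d=2; branch lengths S→1, Y→1; new cluster SY
  updated: d(N,SY)=27/2, d(R,SY)=17, d(SY,U)=23/2
step 2: merge (N,U) at d=4; branch lengths N→2, U→2; new cluster NU
  updated: d(NU,R)=33/2, d(NU,SY)=25/2
step 3: merge (NU,SY) at d=25/2; branch lengths NU→17/4, SY→21/4; new cluster NSUY
  updated: d(NSUY,R)=67/4
step 4: merge (NSUY,R) at d=67/4; branch lengths NSUY→17/8, R→67/8; new cluster NRSUY
final tree: (((N:2,U:2):17/4,(S:1,Y:1):21/4):17/8,R:67/8)
total length: 26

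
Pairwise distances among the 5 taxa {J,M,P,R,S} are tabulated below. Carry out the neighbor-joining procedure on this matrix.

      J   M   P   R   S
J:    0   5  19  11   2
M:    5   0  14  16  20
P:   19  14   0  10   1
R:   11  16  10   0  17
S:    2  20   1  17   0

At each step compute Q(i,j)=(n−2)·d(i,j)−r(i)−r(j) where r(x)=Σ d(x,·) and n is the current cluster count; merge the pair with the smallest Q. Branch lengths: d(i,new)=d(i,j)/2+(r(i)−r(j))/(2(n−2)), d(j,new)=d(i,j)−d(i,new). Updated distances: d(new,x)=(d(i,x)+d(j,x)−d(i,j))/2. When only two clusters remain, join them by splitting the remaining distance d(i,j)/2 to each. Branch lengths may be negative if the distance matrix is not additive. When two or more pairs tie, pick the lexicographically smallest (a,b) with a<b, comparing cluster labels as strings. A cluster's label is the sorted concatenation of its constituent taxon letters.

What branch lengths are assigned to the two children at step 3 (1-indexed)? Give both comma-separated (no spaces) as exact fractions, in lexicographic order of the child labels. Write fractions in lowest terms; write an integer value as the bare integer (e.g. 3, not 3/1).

35/8,51/8

iteration 1: select P,S (d=1, Q=-81); attach at lengths (7/6, -1/6); label the merged cluster PS
  updated: d(J,PS)=10, d(M,PS)=33/2, d(PS,R)=13
iteration 2: select J,M (d=5, Q=-107/2); attach at lengths (-3/8, 43/8); label the merged cluster JM
  updated: d(JM,PS)=43/4, d(JM,R)=11
iteration 3: select JM,PS (d=43/4, Q=-139/4); attach at lengths (35/8, 51/8); label the merged cluster JMPS
  updated: d(JMPS,R)=53/8
iteration 4: select JMPS,R (d=53/8); attach at lengths (53/16, 53/16); label the merged cluster JMPRS
final tree: (((J:-3/8,M:43/8):35/8,(P:7/6,S:-1/6):51/8):53/16,R:53/16)
total length: 187/8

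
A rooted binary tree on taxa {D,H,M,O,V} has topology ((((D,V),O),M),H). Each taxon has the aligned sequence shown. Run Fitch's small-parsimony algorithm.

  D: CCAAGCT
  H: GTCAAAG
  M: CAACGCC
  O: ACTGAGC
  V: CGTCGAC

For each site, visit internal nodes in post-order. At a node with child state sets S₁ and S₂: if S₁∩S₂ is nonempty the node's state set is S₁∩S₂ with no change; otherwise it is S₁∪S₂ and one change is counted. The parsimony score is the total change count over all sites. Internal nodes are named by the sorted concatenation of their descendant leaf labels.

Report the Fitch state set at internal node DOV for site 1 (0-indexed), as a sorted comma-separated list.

[col 0] DV: children D:{C}, V:{C} ∩→ {C}; cost 0
[col 0] DOV: children DV:{C}, O:{A} ∪→ {A,C}; cost 1
[col 0] DMOV: children DOV:{A,C}, M:{C} ∩→ {C}; cost 0
[col 0] DHMOV: children DMOV:{C}, H:{G} ∪→ {C,G}; cost 1
[col 1] DV: children D:{C}, V:{G} ∪→ {C,G}; cost 1
[col 1] DOV: children DV:{C,G}, O:{C} ∩→ {C}; cost 0
[col 1] DMOV: children DOV:{C}, M:{A} ∪→ {A,C}; cost 1
[col 1] DHMOV: children DMOV:{A,C}, H:{T} ∪→ {A,C,T}; cost 1
[col 2] DV: children D:{A}, V:{T} ∪→ {A,T}; cost 1
[col 2] DOV: children DV:{A,T}, O:{T} ∩→ {T}; cost 0
[col 2] DMOV: children DOV:{T}, M:{A} ∪→ {A,T}; cost 1
[col 2] DHMOV: children DMOV:{A,T}, H:{C} ∪→ {A,C,T}; cost 1
[col 3] DV: children D:{A}, V:{C} ∪→ {A,C}; cost 1
[col 3] DOV: children DV:{A,C}, O:{G} ∪→ {A,C,G}; cost 1
[col 3] DMOV: children DOV:{A,C,G}, M:{C} ∩→ {C}; cost 0
[col 3] DHMOV: children DMOV:{C}, H:{A} ∪→ {A,C}; cost 1
[col 4] DV: children D:{G}, V:{G} ∩→ {G}; cost 0
[col 4] DOV: children DV:{G}, O:{A} ∪→ {A,G}; cost 1
[col 4] DMOV: children DOV:{A,G}, M:{G} ∩→ {G}; cost 0
[col 4] DHMOV: children DMOV:{G}, H:{A} ∪→ {A,G}; cost 1
[col 5] DV: children D:{C}, V:{A} ∪→ {A,C}; cost 1
[col 5] DOV: children DV:{A,C}, O:{G} ∪→ {A,C,G}; cost 1
[col 5] DMOV: children DOV:{A,C,G}, M:{C} ∩→ {C}; cost 0
[col 5] DHMOV: children DMOV:{C}, H:{A} ∪→ {A,C}; cost 1
[col 6] DV: children D:{T}, V:{C} ∪→ {C,T}; cost 1
[col 6] DOV: children DV:{C,T}, O:{C} ∩→ {C}; cost 0
[col 6] DMOV: children DOV:{C}, M:{C} ∩→ {C}; cost 0
[col 6] DHMOV: children DMOV:{C}, H:{G} ∪→ {C,G}; cost 1
per-site changes: [2, 3, 3, 3, 2, 3, 2]; total = 18

C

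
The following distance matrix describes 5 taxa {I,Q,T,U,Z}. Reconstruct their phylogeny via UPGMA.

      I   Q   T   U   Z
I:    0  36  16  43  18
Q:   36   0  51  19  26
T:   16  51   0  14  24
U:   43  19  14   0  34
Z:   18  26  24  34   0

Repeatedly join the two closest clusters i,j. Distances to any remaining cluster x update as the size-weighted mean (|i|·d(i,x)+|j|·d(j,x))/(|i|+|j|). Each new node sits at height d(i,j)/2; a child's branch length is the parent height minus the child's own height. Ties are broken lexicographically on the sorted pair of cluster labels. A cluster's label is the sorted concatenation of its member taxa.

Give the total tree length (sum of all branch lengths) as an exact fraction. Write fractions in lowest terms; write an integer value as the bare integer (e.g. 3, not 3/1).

iteration 1: select T,U (d=14); attach at lengths (7, 7); label the merged cluster TU
  updated: d(I,TU)=59/2, d(Q,TU)=35, d(TU,Z)=29
iteration 2: select I,Z (d=18); attach at lengths (9, 9); label the merged cluster IZ
  updated: d(IZ,Q)=31, d(IZ,TU)=117/4
iteration 3: select IZ,TU (d=117/4); attach at lengths (45/8, 61/8); label the merged cluster ITUZ
  updated: d(ITUZ,Q)=33
iteration 4: select ITUZ,Q (d=33); attach at lengths (15/8, 33/2); label the merged cluster IQTUZ
final tree: (((I:9,Z:9):45/8,(T:7,U:7):61/8):15/8,Q:33/2)
total length: 509/8

509/8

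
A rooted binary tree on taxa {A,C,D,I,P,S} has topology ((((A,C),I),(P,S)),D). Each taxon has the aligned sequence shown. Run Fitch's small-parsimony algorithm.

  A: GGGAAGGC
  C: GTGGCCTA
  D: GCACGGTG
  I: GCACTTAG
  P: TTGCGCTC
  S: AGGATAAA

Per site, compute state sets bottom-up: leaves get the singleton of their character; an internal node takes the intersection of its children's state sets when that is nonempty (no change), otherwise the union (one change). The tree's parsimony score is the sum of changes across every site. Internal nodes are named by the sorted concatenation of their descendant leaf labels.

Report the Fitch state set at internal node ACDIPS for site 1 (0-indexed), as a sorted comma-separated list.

C,G,T

site 0, node AC: A={G} ∩ C={G} → {G} (+0)
site 0, node ACI: AC={G} ∩ I={G} → {G} (+0)
site 0, node PS: P={T} ∪ S={A} → {A,T} (+1)
site 0, node ACIPS: ACI={G} ∪ PS={A,T} → {A,G,T} (+1)
site 0, node ACDIPS: ACIPS={A,G,T} ∩ D={G} → {G} (+0)
site 1, node AC: A={G} ∪ C={T} → {G,T} (+1)
site 1, node ACI: AC={G,T} ∪ I={C} → {C,G,T} (+1)
site 1, node PS: P={T} ∪ S={G} → {G,T} (+1)
site 1, node ACIPS: ACI={C,G,T} ∩ PS={G,T} → {G,T} (+0)
site 1, node ACDIPS: ACIPS={G,T} ∪ D={C} → {C,G,T} (+1)
site 2, node AC: A={G} ∩ C={G} → {G} (+0)
site 2, node ACI: AC={G} ∪ I={A} → {A,G} (+1)
site 2, node PS: P={G} ∩ S={G} → {G} (+0)
site 2, node ACIPS: ACI={A,G} ∩ PS={G} → {G} (+0)
site 2, node ACDIPS: ACIPS={G} ∪ D={A} → {A,G} (+1)
site 3, node AC: A={A} ∪ C={G} → {A,G} (+1)
site 3, node ACI: AC={A,G} ∪ I={C} → {A,C,G} (+1)
site 3, node PS: P={C} ∪ S={A} → {A,C} (+1)
site 3, node ACIPS: ACI={A,C,G} ∩ PS={A,C} → {A,C} (+0)
site 3, node ACDIPS: ACIPS={A,C} ∩ D={C} → {C} (+0)
site 4, node AC: A={A} ∪ C={C} → {A,C} (+1)
site 4, node ACI: AC={A,C} ∪ I={T} → {A,C,T} (+1)
site 4, node PS: P={G} ∪ S={T} → {G,T} (+1)
site 4, node ACIPS: ACI={A,C,T} ∩ PS={G,T} → {T} (+0)
site 4, node ACDIPS: ACIPS={T} ∪ D={G} → {G,T} (+1)
site 5, node AC: A={G} ∪ C={C} → {C,G} (+1)
site 5, node ACI: AC={C,G} ∪ I={T} → {C,G,T} (+1)
site 5, node PS: P={C} ∪ S={A} → {A,C} (+1)
site 5, node ACIPS: ACI={C,G,T} ∩ PS={A,C} → {C} (+0)
site 5, node ACDIPS: ACIPS={C} ∪ D={G} → {C,G} (+1)
site 6, node AC: A={G} ∪ C={T} → {G,T} (+1)
site 6, node ACI: AC={G,T} ∪ I={A} → {A,G,T} (+1)
site 6, node PS: P={T} ∪ S={A} → {A,T} (+1)
site 6, node ACIPS: ACI={A,G,T} ∩ PS={A,T} → {A,T} (+0)
site 6, node ACDIPS: ACIPS={A,T} ∩ D={T} → {T} (+0)
site 7, node AC: A={C} ∪ C={A} → {A,C} (+1)
site 7, node ACI: AC={A,C} ∪ I={G} → {A,C,G} (+1)
site 7, node PS: P={C} ∪ S={A} → {A,C} (+1)
site 7, node ACIPS: ACI={A,C,G} ∩ PS={A,C} → {A,C} (+0)
site 7, node ACDIPS: ACIPS={A,C} ∪ D={G} → {A,C,G} (+1)
per-site changes: [2, 4, 2, 3, 4, 4, 3, 4]; total = 26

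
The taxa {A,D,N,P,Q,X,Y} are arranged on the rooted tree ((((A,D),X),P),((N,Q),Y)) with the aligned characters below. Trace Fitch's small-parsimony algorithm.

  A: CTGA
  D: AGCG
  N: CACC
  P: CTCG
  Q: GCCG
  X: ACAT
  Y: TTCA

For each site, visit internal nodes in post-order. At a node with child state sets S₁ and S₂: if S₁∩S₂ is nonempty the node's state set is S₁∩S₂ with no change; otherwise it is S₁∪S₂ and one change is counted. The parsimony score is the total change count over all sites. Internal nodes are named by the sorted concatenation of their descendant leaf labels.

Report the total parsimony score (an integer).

[col 0] AD: children A:{C}, D:{A} ∪→ {A,C}; cost 1
[col 0] ADX: children AD:{A,C}, X:{A} ∩→ {A}; cost 0
[col 0] ADPX: children ADX:{A}, P:{C} ∪→ {A,C}; cost 1
[col 0] NQ: children N:{C}, Q:{G} ∪→ {C,G}; cost 1
[col 0] NQY: children NQ:{C,G}, Y:{T} ∪→ {C,G,T}; cost 1
[col 0] ADNPQXY: children ADPX:{A,C}, NQY:{C,G,T} ∩→ {C}; cost 0
[col 1] AD: children A:{T}, D:{G} ∪→ {G,T}; cost 1
[col 1] ADX: children AD:{G,T}, X:{C} ∪→ {C,G,T}; cost 1
[col 1] ADPX: children ADX:{C,G,T}, P:{T} ∩→ {T}; cost 0
[col 1] NQ: children N:{A}, Q:{C} ∪→ {A,C}; cost 1
[col 1] NQY: children NQ:{A,C}, Y:{T} ∪→ {A,C,T}; cost 1
[col 1] ADNPQXY: children ADPX:{T}, NQY:{A,C,T} ∩→ {T}; cost 0
[col 2] AD: children A:{G}, D:{C} ∪→ {C,G}; cost 1
[col 2] ADX: children AD:{C,G}, X:{A} ∪→ {A,C,G}; cost 1
[col 2] ADPX: children ADX:{A,C,G}, P:{C} ∩→ {C}; cost 0
[col 2] NQ: children N:{C}, Q:{C} ∩→ {C}; cost 0
[col 2] NQY: children NQ:{C}, Y:{C} ∩→ {C}; cost 0
[col 2] ADNPQXY: children ADPX:{C}, NQY:{C} ∩→ {C}; cost 0
[col 3] AD: children A:{A}, D:{G} ∪→ {A,G}; cost 1
[col 3] ADX: children AD:{A,G}, X:{T} ∪→ {A,G,T}; cost 1
[col 3] ADPX: children ADX:{A,G,T}, P:{G} ∩→ {G}; cost 0
[col 3] NQ: children N:{C}, Q:{G} ∪→ {C,G}; cost 1
[col 3] NQY: children NQ:{C,G}, Y:{A} ∪→ {A,C,G}; cost 1
[col 3] ADNPQXY: children ADPX:{G}, NQY:{A,C,G} ∩→ {G}; cost 0
per-site changes: [4, 4, 2, 4]; total = 14

14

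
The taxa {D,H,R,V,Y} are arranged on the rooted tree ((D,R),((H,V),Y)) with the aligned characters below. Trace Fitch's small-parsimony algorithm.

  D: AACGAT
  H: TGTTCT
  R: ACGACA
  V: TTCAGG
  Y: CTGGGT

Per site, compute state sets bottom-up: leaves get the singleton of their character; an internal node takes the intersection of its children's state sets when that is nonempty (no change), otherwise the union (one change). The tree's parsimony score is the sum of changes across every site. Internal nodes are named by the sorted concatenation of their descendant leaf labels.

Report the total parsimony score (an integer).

16

site 0, node DR: D={A} ∩ R={A} → {A} (+0)
site 0, node HV: H={T} ∩ V={T} → {T} (+0)
site 0, node HVY: HV={T} ∪ Y={C} → {C,T} (+1)
site 0, node DHRVY: DR={A} ∪ HVY={C,T} → {A,C,T} (+1)
site 1, node DR: D={A} ∪ R={C} → {A,C} (+1)
site 1, node HV: H={G} ∪ V={T} → {G,T} (+1)
site 1, node HVY: HV={G,T} ∩ Y={T} → {T} (+0)
site 1, node DHRVY: DR={A,C} ∪ HVY={T} → {A,C,T} (+1)
site 2, node DR: D={C} ∪ R={G} → {C,G} (+1)
site 2, node HV: H={T} ∪ V={C} → {C,T} (+1)
site 2, node HVY: HV={C,T} ∪ Y={G} → {C,G,T} (+1)
site 2, node DHRVY: DR={C,G} ∩ HVY={C,G,T} → {C,G} (+0)
site 3, node DR: D={G} ∪ R={A} → {A,G} (+1)
site 3, node HV: H={T} ∪ V={A} → {A,T} (+1)
site 3, node HVY: HV={A,T} ∪ Y={G} → {A,G,T} (+1)
site 3, node DHRVY: DR={A,G} ∩ HVY={A,G,T} → {A,G} (+0)
site 4, node DR: D={A} ∪ R={C} → {A,C} (+1)
site 4, node HV: H={C} ∪ V={G} → {C,G} (+1)
site 4, node HVY: HV={C,G} ∩ Y={G} → {G} (+0)
site 4, node DHRVY: DR={A,C} ∪ HVY={G} → {A,C,G} (+1)
site 5, node DR: D={T} ∪ R={A} → {A,T} (+1)
site 5, node HV: H={T} ∪ V={G} → {G,T} (+1)
site 5, node HVY: HV={G,T} ∩ Y={T} → {T} (+0)
site 5, node DHRVY: DR={A,T} ∩ HVY={T} → {T} (+0)
per-site changes: [2, 3, 3, 3, 3, 2]; total = 16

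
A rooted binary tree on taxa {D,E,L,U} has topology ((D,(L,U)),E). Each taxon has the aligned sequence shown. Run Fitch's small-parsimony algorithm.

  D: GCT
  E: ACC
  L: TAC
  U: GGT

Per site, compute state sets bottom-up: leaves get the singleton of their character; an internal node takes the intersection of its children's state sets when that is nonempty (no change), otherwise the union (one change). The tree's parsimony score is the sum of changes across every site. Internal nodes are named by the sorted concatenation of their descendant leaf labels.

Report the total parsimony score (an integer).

site 0, node LU: L={T} ∪ U={G} → {G,T} (+1)
site 0, node DLU: D={G} ∩ LU={G,T} → {G} (+0)
site 0, node DELU: DLU={G} ∪ E={A} → {A,G} (+1)
site 1, node LU: L={A} ∪ U={G} → {A,G} (+1)
site 1, node DLU: D={C} ∪ LU={A,G} → {A,C,G} (+1)
site 1, node DELU: DLU={A,C,G} ∩ E={C} → {C} (+0)
site 2, node LU: L={C} ∪ U={T} → {C,T} (+1)
site 2, node DLU: D={T} ∩ LU={C,T} → {T} (+0)
site 2, node DELU: DLU={T} ∪ E={C} → {C,T} (+1)
per-site changes: [2, 2, 2]; total = 6

6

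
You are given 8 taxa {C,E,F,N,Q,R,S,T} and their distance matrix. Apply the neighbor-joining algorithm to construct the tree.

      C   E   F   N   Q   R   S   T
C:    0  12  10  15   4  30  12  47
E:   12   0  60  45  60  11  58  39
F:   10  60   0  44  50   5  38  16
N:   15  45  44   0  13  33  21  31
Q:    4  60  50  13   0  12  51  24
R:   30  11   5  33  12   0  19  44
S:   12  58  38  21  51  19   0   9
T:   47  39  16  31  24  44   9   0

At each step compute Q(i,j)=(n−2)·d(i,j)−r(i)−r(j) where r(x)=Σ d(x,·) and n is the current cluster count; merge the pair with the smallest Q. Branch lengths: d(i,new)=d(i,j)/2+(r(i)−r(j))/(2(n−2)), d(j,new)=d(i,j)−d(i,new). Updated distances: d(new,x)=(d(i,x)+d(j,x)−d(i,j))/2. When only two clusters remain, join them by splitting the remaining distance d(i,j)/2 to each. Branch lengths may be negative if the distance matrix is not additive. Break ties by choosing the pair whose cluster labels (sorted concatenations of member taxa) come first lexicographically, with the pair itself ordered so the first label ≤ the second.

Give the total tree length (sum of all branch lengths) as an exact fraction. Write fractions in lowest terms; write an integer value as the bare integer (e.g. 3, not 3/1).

1. join E+R (d=11, Q=-373) ⇒ ER; edges |E|=197/12, |R|=-65/12
  updated: d(C,ER)=31/2, d(ER,F)=27, d(ER,N)=67/2, d(ER,Q)=61/2, d(ER,S)=33, d(ER,T)=36
2. join S+T (d=9, Q=-282) ⇒ ST; edges |S|=23/5, |T|=22/5
  updated: d(C,ST)=25, d(ER,ST)=30, d(F,ST)=45/2, d(N,ST)=43/2, d(Q,ST)=33
3. join N+Q (d=13, Q=-411/2) ⇒ NQ; edges |N|=97/16, |Q|=111/16
  updated: d(C,NQ)=3, d(ER,NQ)=51/2, d(F,NQ)=81/2, d(NQ,ST)=83/4
4. join C+NQ (d=3, Q=-537/4) ⇒ CNQ; edges |C|=-109/24, |NQ|=181/24
  updated: d(CNQ,ER)=19, d(CNQ,F)=95/4, d(CNQ,ST)=171/8
5. join CNQ+ER (d=19, Q=-817/8) ⇒ CENQR; edges |CNQ|=209/32, |ER|=399/32
  updated: d(CENQR,F)=127/8, d(CENQR,ST)=259/16
6. join CENQR+F (d=127/8, Q=-873/16) ⇒ CEFNQR; edges |CENQR|=153/32, |F|=355/32
  updated: d(CEFNQR,ST)=365/32
7. join CEFNQR+ST (d=365/32) ⇒ CEFNQRST; edges |CEFNQR|=365/64, |ST|=365/64
final tree: ((((C:-109/24,(N:97/16,Q:111/16):181/24):209/32,(E:197/12,R:-65/12):399/32):153/32,F:355/32):365/64,(S:23/5,T:22/5):365/64)
total length: 2633/32

2633/32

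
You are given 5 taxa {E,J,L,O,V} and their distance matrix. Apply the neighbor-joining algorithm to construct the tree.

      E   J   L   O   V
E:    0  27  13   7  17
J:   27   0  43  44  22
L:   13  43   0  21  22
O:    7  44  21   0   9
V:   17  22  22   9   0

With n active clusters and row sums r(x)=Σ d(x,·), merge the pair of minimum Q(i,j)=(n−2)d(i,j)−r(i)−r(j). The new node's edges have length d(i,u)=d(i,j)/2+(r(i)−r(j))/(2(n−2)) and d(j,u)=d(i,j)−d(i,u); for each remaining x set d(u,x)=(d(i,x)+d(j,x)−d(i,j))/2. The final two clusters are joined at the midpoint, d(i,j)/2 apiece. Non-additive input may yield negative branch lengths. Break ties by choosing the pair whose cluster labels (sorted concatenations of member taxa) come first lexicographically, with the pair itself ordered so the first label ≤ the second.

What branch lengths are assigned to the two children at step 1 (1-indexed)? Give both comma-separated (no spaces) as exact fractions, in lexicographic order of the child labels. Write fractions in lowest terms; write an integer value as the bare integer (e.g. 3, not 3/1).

22,0

step 1: merge (J,V) at d=22, Q=-140; branch lengths J→22, V→0; new cluster JV
  updated: d(E,JV)=11, d(JV,L)=43/2, d(JV,O)=31/2
step 2: merge (E,L) at d=13, Q=-121/2; branch lengths E→3/8, L→101/8; new cluster EL
  updated: d(EL,JV)=39/4, d(EL,O)=15/2
step 3: merge (EL,JV) at d=39/4, Q=-131/4; branch lengths EL→7/8, JV→71/8; new cluster EJLV
  updated: d(EJLV,O)=53/8
step 4: merge (EJLV,O) at d=53/8; branch lengths EJLV→53/16, O→53/16; new cluster EJLOV
final tree: (((E:3/8,L:101/8):7/8,(J:22,V:0):71/8):53/16,O:53/16)
total length: 411/8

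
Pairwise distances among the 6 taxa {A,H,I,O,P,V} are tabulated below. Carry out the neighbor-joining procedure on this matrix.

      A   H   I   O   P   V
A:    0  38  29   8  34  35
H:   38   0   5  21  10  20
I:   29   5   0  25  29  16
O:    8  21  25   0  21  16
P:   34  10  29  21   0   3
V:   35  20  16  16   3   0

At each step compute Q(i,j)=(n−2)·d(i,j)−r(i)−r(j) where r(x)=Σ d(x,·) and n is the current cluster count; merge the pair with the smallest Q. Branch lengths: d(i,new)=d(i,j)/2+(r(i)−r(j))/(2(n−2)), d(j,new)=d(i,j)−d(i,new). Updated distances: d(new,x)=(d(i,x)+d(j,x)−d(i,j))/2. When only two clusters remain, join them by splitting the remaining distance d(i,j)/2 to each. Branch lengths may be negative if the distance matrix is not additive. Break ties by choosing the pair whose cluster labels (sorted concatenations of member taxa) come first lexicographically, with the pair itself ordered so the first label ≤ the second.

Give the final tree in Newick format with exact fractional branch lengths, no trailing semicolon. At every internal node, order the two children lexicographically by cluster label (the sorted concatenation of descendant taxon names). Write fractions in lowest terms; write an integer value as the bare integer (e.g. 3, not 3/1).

iteration 1: select A,O (d=8, Q=-203); attach at lengths (85/8, -21/8); label the merged cluster AO
  updated: d(AO,H)=51/2, d(AO,I)=23, d(AO,P)=47/2, d(AO,V)=43/2
iteration 2: select H,I (d=5, Q=-237/2); attach at lengths (5/12, 55/12); label the merged cluster HI
  updated: d(AO,HI)=87/4, d(HI,P)=17, d(HI,V)=31/2
iteration 3: select AO,HI (d=87/4, Q=-155/2); attach at lengths (14, 31/4); label the merged cluster AHIO
  updated: d(AHIO,P)=75/8, d(AHIO,V)=61/8
iteration 4: select AHIO,P (d=75/8, Q=-20); attach at lengths (7, 19/8); label the merged cluster AHIOP
  updated: d(AHIOP,V)=5/8
iteration 5: select AHIOP,V (d=5/8); attach at lengths (5/16, 5/16); label the merged cluster AHIOPV
final tree: ((((A:85/8,O:-21/8):14,(H:5/12,I:55/12):31/4):7,P:19/8):5/16,V:5/16)
total length: 179/4

((((A:85/8,O:-21/8):14,(H:5/12,I:55/12):31/4):7,P:19/8):5/16,V:5/16)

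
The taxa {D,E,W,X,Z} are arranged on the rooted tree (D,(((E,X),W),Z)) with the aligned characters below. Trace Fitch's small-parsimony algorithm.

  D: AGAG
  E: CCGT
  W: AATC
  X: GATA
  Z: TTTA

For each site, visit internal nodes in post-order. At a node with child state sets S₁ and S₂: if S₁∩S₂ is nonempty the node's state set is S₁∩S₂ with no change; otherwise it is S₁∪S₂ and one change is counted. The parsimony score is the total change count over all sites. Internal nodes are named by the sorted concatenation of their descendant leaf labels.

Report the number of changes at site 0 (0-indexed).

3

EX@0: {C} ∪ {G} = {C,G} (union, +1)
EWX@0: {C,G} ∪ {A} = {A,C,G} (union, +1)
EWXZ@0: {A,C,G} ∪ {T} = {A,C,G,T} (union, +1)
DEWXZ@0: {A} ∩ {A,C,G,T} = {A} (intersection, +0)
EX@1: {C} ∪ {A} = {A,C} (union, +1)
EWX@1: {A,C} ∩ {A} = {A} (intersection, +0)
EWXZ@1: {A} ∪ {T} = {A,T} (union, +1)
DEWXZ@1: {G} ∪ {A,T} = {A,G,T} (union, +1)
EX@2: {G} ∪ {T} = {G,T} (union, +1)
EWX@2: {G,T} ∩ {T} = {T} (intersection, +0)
EWXZ@2: {T} ∩ {T} = {T} (intersection, +0)
DEWXZ@2: {A} ∪ {T} = {A,T} (union, +1)
EX@3: {T} ∪ {A} = {A,T} (union, +1)
EWX@3: {A,T} ∪ {C} = {A,C,T} (union, +1)
EWXZ@3: {A,C,T} ∩ {A} = {A} (intersection, +0)
DEWXZ@3: {G} ∪ {A} = {A,G} (union, +1)
per-site changes: [3, 3, 2, 3]; total = 11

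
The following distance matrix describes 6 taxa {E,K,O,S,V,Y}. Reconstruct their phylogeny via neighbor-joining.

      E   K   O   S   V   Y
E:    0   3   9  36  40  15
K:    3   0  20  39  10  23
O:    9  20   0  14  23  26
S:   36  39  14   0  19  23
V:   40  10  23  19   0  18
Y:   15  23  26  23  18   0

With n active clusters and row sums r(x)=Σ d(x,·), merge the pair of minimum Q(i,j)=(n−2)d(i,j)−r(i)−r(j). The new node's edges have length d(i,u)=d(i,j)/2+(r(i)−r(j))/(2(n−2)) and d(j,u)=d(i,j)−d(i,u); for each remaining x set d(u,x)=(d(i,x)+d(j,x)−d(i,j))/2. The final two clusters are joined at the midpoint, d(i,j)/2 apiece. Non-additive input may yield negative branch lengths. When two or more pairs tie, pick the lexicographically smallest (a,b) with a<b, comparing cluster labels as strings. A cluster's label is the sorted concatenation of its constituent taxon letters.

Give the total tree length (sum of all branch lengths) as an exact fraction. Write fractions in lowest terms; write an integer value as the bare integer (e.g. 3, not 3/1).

835/16

step 1: merge (E,K) at d=3, Q=-186; branch lengths E→5/2, K→1/2; new cluster EK
  updated: d(EK,O)=13, d(EK,S)=36, d(EK,V)=47/2, d(EK,Y)=35/2
step 2: merge (EK,O) at d=13, Q=-127; branch lengths EK→53/6, O→25/6; new cluster EKO
  updated: d(EKO,S)=37/2, d(EKO,V)=67/4, d(EKO,Y)=61/4
step 3: merge (EKO,Y) at d=61/4, Q=-305/4; branch lengths EKO→99/16, Y→145/16; new cluster EKOY
  updated: d(EKOY,S)=105/8, d(EKOY,V)=39/4
step 4: merge (EKOY,S) at d=105/8, Q=-335/8; branch lengths EKOY→31/16, S→179/16; new cluster EKOSY
  updated: d(EKOSY,V)=125/16
step 5: merge (EKOSY,V) at d=125/16; branch lengths EKOSY→125/32, V→125/32; new cluster EKOSVY
final tree: (((((E:5/2,K:1/2):53/6,O:25/6):99/16,Y:145/16):31/16,S:179/16):125/32,V:125/32)
total length: 835/16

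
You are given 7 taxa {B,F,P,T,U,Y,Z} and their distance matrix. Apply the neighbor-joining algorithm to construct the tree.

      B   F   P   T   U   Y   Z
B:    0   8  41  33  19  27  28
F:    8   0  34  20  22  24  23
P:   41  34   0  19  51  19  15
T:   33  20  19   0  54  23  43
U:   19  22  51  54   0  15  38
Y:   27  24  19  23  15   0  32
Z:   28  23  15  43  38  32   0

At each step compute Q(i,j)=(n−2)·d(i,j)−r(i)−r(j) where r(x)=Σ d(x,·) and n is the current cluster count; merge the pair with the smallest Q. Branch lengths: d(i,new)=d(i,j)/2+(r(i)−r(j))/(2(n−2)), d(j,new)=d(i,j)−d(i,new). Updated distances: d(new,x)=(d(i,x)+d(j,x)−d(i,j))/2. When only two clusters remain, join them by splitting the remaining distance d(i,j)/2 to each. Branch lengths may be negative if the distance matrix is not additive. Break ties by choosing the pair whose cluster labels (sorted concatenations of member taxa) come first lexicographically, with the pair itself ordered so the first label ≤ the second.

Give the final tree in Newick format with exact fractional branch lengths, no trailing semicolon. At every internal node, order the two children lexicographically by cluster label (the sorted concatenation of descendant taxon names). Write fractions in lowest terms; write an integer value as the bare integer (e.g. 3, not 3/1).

(((B:51/8,F:13/8):29/8,((P:15/2,Z:15/2):109/12,T:173/12):47/8):63/16,(U:25/2,Y:5/2):63/16)

step 1: merge (P,Z) at d=15, Q=-283; branch lengths P→15/2, Z→15/2; new cluster PZ
  updated: d(B,PZ)=27, d(F,PZ)=21, d(PZ,T)=47/2, d(PZ,U)=37, d(PZ,Y)=18
step 2: merge (U,Y) at d=15, Q=-194; branch lengths U→25/2, Y→5/2; new cluster UY
  updated: d(B,UY)=31/2, d(F,UY)=31/2, d(PZ,UY)=20, d(T,UY)=31
step 3: merge (PZ,T) at d=47/2, Q=-257/2; branch lengths PZ→109/12, T→173/12; new cluster PTZ
  updated: d(B,PTZ)=73/4, d(F,PTZ)=35/4, d(PTZ,UY)=55/4
step 4: merge (B,F) at d=8, Q=-58; branch lengths B→51/8, F→13/8; new cluster BF
  updated: d(BF,PTZ)=19/2, d(BF,UY)=23/2
step 5: merge (BF,PTZ) at d=19/2, Q=-139/4; branch lengths BF→29/8, PTZ→47/8; new cluster BFPTZ
  updated: d(BFPTZ,UY)=63/8
step 6: merge (BFPTZ,UY) at d=63/8; branch lengths BFPTZ→63/16, UY→63/16; new cluster BFPTUYZ
final tree: (((B:51/8,F:13/8):29/8,((P:15/2,Z:15/2):109/12,T:173/12):47/8):63/16,(U:25/2,Y:5/2):63/16)
total length: 631/8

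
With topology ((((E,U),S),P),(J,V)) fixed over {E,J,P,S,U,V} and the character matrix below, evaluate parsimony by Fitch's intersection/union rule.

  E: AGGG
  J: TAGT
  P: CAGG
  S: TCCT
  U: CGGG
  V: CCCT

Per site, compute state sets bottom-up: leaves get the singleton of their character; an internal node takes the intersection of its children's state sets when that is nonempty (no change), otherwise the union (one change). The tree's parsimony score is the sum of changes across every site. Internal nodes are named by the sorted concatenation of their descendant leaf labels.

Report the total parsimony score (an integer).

EU@0: {A} ∪ {C} = {A,C} (union, +1)
ESU@0: {A,C} ∪ {T} = {A,C,T} (union, +1)
EPSU@0: {A,C,T} ∩ {C} = {C} (intersection, +0)
JV@0: {T} ∪ {C} = {C,T} (union, +1)
EJPSUV@0: {C} ∩ {C,T} = {C} (intersection, +0)
EU@1: {G} ∩ {G} = {G} (intersection, +0)
ESU@1: {G} ∪ {C} = {C,G} (union, +1)
EPSU@1: {C,G} ∪ {A} = {A,C,G} (union, +1)
JV@1: {A} ∪ {C} = {A,C} (union, +1)
EJPSUV@1: {A,C,G} ∩ {A,C} = {A,C} (intersection, +0)
EU@2: {G} ∩ {G} = {G} (intersection, +0)
ESU@2: {G} ∪ {C} = {C,G} (union, +1)
EPSU@2: {C,G} ∩ {G} = {G} (intersection, +0)
JV@2: {G} ∪ {C} = {C,G} (union, +1)
EJPSUV@2: {G} ∩ {C,G} = {G} (intersection, +0)
EU@3: {G} ∩ {G} = {G} (intersection, +0)
ESU@3: {G} ∪ {T} = {G,T} (union, +1)
EPSU@3: {G,T} ∩ {G} = {G} (intersection, +0)
JV@3: {T} ∩ {T} = {T} (intersection, +0)
EJPSUV@3: {G} ∪ {T} = {G,T} (union, +1)
per-site changes: [3, 3, 2, 2]; total = 10

10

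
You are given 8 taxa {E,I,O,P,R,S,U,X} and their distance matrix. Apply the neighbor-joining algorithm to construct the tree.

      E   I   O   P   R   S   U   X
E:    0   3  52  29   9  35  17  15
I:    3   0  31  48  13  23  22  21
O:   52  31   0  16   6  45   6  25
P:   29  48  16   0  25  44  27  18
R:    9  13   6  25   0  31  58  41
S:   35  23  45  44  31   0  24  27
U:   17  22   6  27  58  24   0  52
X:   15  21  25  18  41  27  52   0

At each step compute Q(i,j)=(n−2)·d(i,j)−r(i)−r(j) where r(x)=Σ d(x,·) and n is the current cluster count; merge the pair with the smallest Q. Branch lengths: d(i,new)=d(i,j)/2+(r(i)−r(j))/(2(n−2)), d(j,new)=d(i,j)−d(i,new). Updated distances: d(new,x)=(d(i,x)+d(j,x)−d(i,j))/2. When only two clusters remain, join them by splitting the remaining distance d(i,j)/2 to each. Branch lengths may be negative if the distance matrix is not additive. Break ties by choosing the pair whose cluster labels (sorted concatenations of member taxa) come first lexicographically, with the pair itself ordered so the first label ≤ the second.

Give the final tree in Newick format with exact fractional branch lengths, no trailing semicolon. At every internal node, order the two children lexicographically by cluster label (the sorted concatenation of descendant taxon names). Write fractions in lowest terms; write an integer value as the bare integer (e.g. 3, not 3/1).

(((E:69/64,R:507/64):127/64,I:97/64):511/128,((((O:11/12,U:61/12):159/20,P:211/20):239/32,X:321/32):103/48,S:809/48):511/128)

step 1: merge (O,U) at d=6, Q=-351; branch lengths O→11/12, U→61/12; new cluster OU
  updated: d(E,OU)=63/2, d(I,OU)=47/2, d(OU,P)=37/2, d(OU,R)=29, d(OU,S)=63/2, d(OU,X)=71/2
step 2: merge (OU,P) at d=37/2, Q=-519/2; branch lengths OU→159/20, P→211/20; new cluster OPU
  updated: d(E,OPU)=21, d(I,OPU)=53/2, d(OPU,R)=71/4, d(OPU,S)=57/2, d(OPU,X)=35/2
step 3: merge (OPU,X) at d=35/2, Q=-651/4; branch lengths OPU→239/32, X→321/32; new cluster OPUX
  updated: d(E,OPUX)=37/4, d(I,OPUX)=15, d(OPUX,R)=165/8, d(OPUX,S)=19
step 4: merge (OPUX,S) at d=19, Q=-919/8; branch lengths OPUX→103/48, S→809/48; new cluster OPSUX
  updated: d(E,OPSUX)=101/8, d(I,OPSUX)=19/2, d(OPSUX,R)=261/16
step 5: merge (E,R) at d=9, Q=-719/16; branch lengths E→69/64, R→507/64; new cluster ER
  updated: d(ER,I)=7/2, d(ER,OPSUX)=319/32
step 6: merge (ER,I) at d=7/2, Q=-735/32; branch lengths ER→127/64, I→97/64; new cluster EIR
  updated: d(EIR,OPSUX)=511/64
step 7: merge (EIR,OPSUX) at d=511/64; branch lengths EIR→511/128, OPSUX→511/128; new cluster EIOPRSUX
final tree: (((E:69/64,R:507/64):127/64,I:97/64):511/128,((((O:11/12,U:61/12):159/20,P:211/20):239/32,X:321/32):103/48,S:809/48):511/128)
total length: 5215/64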